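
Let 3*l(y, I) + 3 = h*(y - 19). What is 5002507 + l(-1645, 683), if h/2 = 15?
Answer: 4985866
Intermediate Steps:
h = 30 (h = 2*15 = 30)
l(y, I) = -191 + 10*y (l(y, I) = -1 + (30*(y - 19))/3 = -1 + (30*(-19 + y))/3 = -1 + (-570 + 30*y)/3 = -1 + (-190 + 10*y) = -191 + 10*y)
5002507 + l(-1645, 683) = 5002507 + (-191 + 10*(-1645)) = 5002507 + (-191 - 16450) = 5002507 - 16641 = 4985866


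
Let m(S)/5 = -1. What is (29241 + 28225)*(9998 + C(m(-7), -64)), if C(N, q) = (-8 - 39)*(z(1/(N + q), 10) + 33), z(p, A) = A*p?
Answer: 33520664858/69 ≈ 4.8581e+8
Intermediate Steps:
m(S) = -5 (m(S) = 5*(-1) = -5)
C(N, q) = -1551 - 470/(N + q) (C(N, q) = (-8 - 39)*(10/(N + q) + 33) = -47*(33 + 10/(N + q)) = -1551 - 470/(N + q))
(29241 + 28225)*(9998 + C(m(-7), -64)) = (29241 + 28225)*(9998 + 47*(-10 - 33*(-5) - 33*(-64))/(-5 - 64)) = 57466*(9998 + 47*(-10 + 165 + 2112)/(-69)) = 57466*(9998 + 47*(-1/69)*2267) = 57466*(9998 - 106549/69) = 57466*(583313/69) = 33520664858/69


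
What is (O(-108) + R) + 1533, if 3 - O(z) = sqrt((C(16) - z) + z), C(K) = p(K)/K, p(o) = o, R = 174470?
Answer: 176005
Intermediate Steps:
C(K) = 1 (C(K) = K/K = 1)
O(z) = 2 (O(z) = 3 - sqrt((1 - z) + z) = 3 - sqrt(1) = 3 - 1*1 = 3 - 1 = 2)
(O(-108) + R) + 1533 = (2 + 174470) + 1533 = 174472 + 1533 = 176005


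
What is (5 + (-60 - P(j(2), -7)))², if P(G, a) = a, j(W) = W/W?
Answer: 2304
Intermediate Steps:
j(W) = 1
(5 + (-60 - P(j(2), -7)))² = (5 + (-60 - 1*(-7)))² = (5 + (-60 + 7))² = (5 - 53)² = (-48)² = 2304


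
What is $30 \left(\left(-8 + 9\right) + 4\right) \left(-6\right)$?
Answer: $-900$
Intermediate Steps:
$30 \left(\left(-8 + 9\right) + 4\right) \left(-6\right) = 30 \left(1 + 4\right) \left(-6\right) = 30 \cdot 5 \left(-6\right) = 150 \left(-6\right) = -900$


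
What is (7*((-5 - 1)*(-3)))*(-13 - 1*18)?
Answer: -3906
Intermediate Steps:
(7*((-5 - 1)*(-3)))*(-13 - 1*18) = (7*(-6*(-3)))*(-13 - 18) = (7*18)*(-31) = 126*(-31) = -3906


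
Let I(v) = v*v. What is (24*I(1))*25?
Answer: 600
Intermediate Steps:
I(v) = v²
(24*I(1))*25 = (24*1²)*25 = (24*1)*25 = 24*25 = 600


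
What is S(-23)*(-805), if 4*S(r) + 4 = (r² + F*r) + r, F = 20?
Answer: -16905/2 ≈ -8452.5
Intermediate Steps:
S(r) = -1 + r²/4 + 21*r/4 (S(r) = -1 + ((r² + 20*r) + r)/4 = -1 + (r² + 21*r)/4 = -1 + (r²/4 + 21*r/4) = -1 + r²/4 + 21*r/4)
S(-23)*(-805) = (-1 + (¼)*(-23)² + (21/4)*(-23))*(-805) = (-1 + (¼)*529 - 483/4)*(-805) = (-1 + 529/4 - 483/4)*(-805) = (21/2)*(-805) = -16905/2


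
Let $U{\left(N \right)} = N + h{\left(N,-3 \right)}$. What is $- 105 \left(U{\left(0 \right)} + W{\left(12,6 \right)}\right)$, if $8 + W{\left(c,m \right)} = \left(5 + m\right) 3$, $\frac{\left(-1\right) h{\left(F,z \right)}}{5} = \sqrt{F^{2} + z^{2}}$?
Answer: $-1050$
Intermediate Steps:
$h{\left(F,z \right)} = - 5 \sqrt{F^{2} + z^{2}}$
$W{\left(c,m \right)} = 7 + 3 m$ ($W{\left(c,m \right)} = -8 + \left(5 + m\right) 3 = -8 + \left(15 + 3 m\right) = 7 + 3 m$)
$U{\left(N \right)} = N - 5 \sqrt{9 + N^{2}}$ ($U{\left(N \right)} = N - 5 \sqrt{N^{2} + \left(-3\right)^{2}} = N - 5 \sqrt{N^{2} + 9} = N - 5 \sqrt{9 + N^{2}}$)
$- 105 \left(U{\left(0 \right)} + W{\left(12,6 \right)}\right) = - 105 \left(\left(0 - 5 \sqrt{9 + 0^{2}}\right) + \left(7 + 3 \cdot 6\right)\right) = - 105 \left(\left(0 - 5 \sqrt{9 + 0}\right) + \left(7 + 18\right)\right) = - 105 \left(\left(0 - 5 \sqrt{9}\right) + 25\right) = - 105 \left(\left(0 - 15\right) + 25\right) = - 105 \left(-15 + 25\right) = \left(-105\right) 10 = -1050$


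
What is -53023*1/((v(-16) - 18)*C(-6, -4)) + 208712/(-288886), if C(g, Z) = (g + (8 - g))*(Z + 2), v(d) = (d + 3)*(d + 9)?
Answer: 7536913381/168709424 ≈ 44.674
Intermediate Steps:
v(d) = (3 + d)*(9 + d)
C(g, Z) = 16 + 8*Z (C(g, Z) = 8*(2 + Z) = 16 + 8*Z)
-53023*1/((v(-16) - 18)*C(-6, -4)) + 208712/(-288886) = -53023*1/((16 + 8*(-4))*((27 + (-16)² + 12*(-16)) - 18)) + 208712/(-288886) = -53023*1/((16 - 32)*((27 + 256 - 192) - 18)) + 208712*(-1/288886) = -53023*(-1/(16*(91 - 18))) - 104356/144443 = -53023/(73*(-16)) - 104356/144443 = -53023/(-1168) - 104356/144443 = -53023*(-1/1168) - 104356/144443 = 53023/1168 - 104356/144443 = 7536913381/168709424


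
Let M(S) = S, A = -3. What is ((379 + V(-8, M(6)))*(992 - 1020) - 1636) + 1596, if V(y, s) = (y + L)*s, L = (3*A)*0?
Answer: -9308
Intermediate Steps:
L = 0 (L = (3*(-3))*0 = -9*0 = 0)
V(y, s) = s*y (V(y, s) = (y + 0)*s = y*s = s*y)
((379 + V(-8, M(6)))*(992 - 1020) - 1636) + 1596 = ((379 + 6*(-8))*(992 - 1020) - 1636) + 1596 = ((379 - 48)*(-28) - 1636) + 1596 = (331*(-28) - 1636) + 1596 = (-9268 - 1636) + 1596 = -10904 + 1596 = -9308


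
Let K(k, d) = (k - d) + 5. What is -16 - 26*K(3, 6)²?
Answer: -120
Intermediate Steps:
K(k, d) = 5 + k - d
-16 - 26*K(3, 6)² = -16 - 26*(5 + 3 - 1*6)² = -16 - 26*(5 + 3 - 6)² = -16 - 26*2² = -16 - 26*4 = -16 - 104 = -120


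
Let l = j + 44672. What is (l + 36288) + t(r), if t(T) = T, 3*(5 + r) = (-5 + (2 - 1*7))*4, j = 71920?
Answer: 458585/3 ≈ 1.5286e+5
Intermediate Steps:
r = -55/3 (r = -5 + ((-5 + (2 - 1*7))*4)/3 = -5 + ((-5 + (2 - 7))*4)/3 = -5 + ((-5 - 5)*4)/3 = -5 + (-10*4)/3 = -5 + (⅓)*(-40) = -5 - 40/3 = -55/3 ≈ -18.333)
l = 116592 (l = 71920 + 44672 = 116592)
(l + 36288) + t(r) = (116592 + 36288) - 55/3 = 152880 - 55/3 = 458585/3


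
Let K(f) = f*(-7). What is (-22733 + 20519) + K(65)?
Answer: -2669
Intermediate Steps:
K(f) = -7*f
(-22733 + 20519) + K(65) = (-22733 + 20519) - 7*65 = -2214 - 455 = -2669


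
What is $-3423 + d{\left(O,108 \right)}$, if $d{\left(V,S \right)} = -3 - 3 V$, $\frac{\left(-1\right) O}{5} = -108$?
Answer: $-5046$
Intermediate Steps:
$O = 540$ ($O = \left(-5\right) \left(-108\right) = 540$)
$-3423 + d{\left(O,108 \right)} = -3423 - 1623 = -5046$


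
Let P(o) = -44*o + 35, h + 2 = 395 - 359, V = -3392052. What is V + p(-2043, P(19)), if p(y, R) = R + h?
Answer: -3392819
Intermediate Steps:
h = 34 (h = -2 + (395 - 359) = -2 + 36 = 34)
P(o) = 35 - 44*o
p(y, R) = 34 + R (p(y, R) = R + 34 = 34 + R)
V + p(-2043, P(19)) = -3392052 + (34 + (35 - 44*19)) = -3392052 + (34 + (35 - 836)) = -3392052 + (34 - 801) = -3392052 - 767 = -3392819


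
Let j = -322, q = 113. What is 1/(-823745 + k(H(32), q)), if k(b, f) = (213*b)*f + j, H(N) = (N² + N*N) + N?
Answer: 1/49239453 ≈ 2.0309e-8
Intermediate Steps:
H(N) = N + 2*N² (H(N) = (N² + N²) + N = 2*N² + N = N + 2*N²)
k(b, f) = -322 + 213*b*f (k(b, f) = (213*b)*f - 322 = 213*b*f - 322 = -322 + 213*b*f)
1/(-823745 + k(H(32), q)) = 1/(-823745 + (-322 + 213*(32*(1 + 2*32))*113)) = 1/(-823745 + (-322 + 213*(32*(1 + 64))*113)) = 1/(-823745 + (-322 + 213*(32*65)*113)) = 1/(-823745 + (-322 + 213*2080*113)) = 1/(-823745 + (-322 + 50063520)) = 1/(-823745 + 50063198) = 1/49239453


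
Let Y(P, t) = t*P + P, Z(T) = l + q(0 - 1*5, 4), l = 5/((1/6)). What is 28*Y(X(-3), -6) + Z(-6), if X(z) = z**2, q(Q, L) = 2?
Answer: -1228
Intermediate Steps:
l = 30 (l = 5/((1*(1/6))) = 5/(1/6) = 5*6 = 30)
Z(T) = 32 (Z(T) = 30 + 2 = 32)
Y(P, t) = P + P*t (Y(P, t) = P*t + P = P + P*t)
28*Y(X(-3), -6) + Z(-6) = 28*((-3)**2*(1 - 6)) + 32 = 28*(9*(-5)) + 32 = 28*(-45) + 32 = -1260 + 32 = -1228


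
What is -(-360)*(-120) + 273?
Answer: -42927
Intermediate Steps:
-(-360)*(-120) + 273 = -360*120 + 273 = -43200 + 273 = -42927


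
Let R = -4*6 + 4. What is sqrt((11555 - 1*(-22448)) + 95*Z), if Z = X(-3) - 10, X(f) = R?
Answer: sqrt(31153) ≈ 176.50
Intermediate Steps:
R = -20 (R = -24 + 4 = -20)
X(f) = -20
Z = -30 (Z = -20 - 10 = -30)
sqrt((11555 - 1*(-22448)) + 95*Z) = sqrt((11555 - 1*(-22448)) + 95*(-30)) = sqrt((11555 + 22448) - 2850) = sqrt(34003 - 2850) = sqrt(31153)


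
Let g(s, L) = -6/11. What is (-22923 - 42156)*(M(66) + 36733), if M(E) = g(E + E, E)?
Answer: -26295625503/11 ≈ -2.3905e+9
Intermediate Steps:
g(s, L) = -6/11 (g(s, L) = -6*1/11 = -6/11)
M(E) = -6/11
(-22923 - 42156)*(M(66) + 36733) = (-22923 - 42156)*(-6/11 + 36733) = -65079*404057/11 = -26295625503/11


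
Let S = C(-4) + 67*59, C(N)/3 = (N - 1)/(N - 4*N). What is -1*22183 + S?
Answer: -72925/4 ≈ -18231.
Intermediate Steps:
C(N) = -(-1 + N)/N (C(N) = 3*((N - 1)/(N - 4*N)) = 3*((-1 + N)/((-3*N))) = 3*((-1 + N)*(-1/(3*N))) = 3*(-(-1 + N)/(3*N)) = -(-1 + N)/N)
S = 15807/4 (S = (1 - 1*(-4))/(-4) + 67*59 = -(1 + 4)/4 + 3953 = -1/4*5 + 3953 = -5/4 + 3953 = 15807/4 ≈ 3951.8)
-1*22183 + S = -1*22183 + 15807/4 = -22183 + 15807/4 = -72925/4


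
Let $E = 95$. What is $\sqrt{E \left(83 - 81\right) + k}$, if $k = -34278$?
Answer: $2 i \sqrt{8522} \approx 184.63 i$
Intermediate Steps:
$\sqrt{E \left(83 - 81\right) + k} = \sqrt{95 \left(83 - 81\right) - 34278} = \sqrt{95 \cdot 2 - 34278} = \sqrt{190 - 34278} = \sqrt{-34088} = 2 i \sqrt{8522}$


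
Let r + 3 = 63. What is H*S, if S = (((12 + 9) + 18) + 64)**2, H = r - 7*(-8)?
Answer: 1230644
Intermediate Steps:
r = 60 (r = -3 + 63 = 60)
H = 116 (H = 60 - 7*(-8) = 60 - 1*(-56) = 60 + 56 = 116)
S = 10609 (S = ((21 + 18) + 64)**2 = (39 + 64)**2 = 103**2 = 10609)
H*S = 116*10609 = 1230644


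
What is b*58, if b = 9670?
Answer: 560860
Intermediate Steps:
b*58 = 9670*58 = 560860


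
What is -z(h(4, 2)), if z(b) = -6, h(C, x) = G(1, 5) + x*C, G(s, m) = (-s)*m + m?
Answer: 6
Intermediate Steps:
G(s, m) = m - m*s (G(s, m) = -m*s + m = m - m*s)
h(C, x) = C*x (h(C, x) = 5*(1 - 1*1) + x*C = 5*(1 - 1) + C*x = 5*0 + C*x = 0 + C*x = C*x)
-z(h(4, 2)) = -1*(-6) = 6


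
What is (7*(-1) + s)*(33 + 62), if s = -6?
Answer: -1235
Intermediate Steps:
(7*(-1) + s)*(33 + 62) = (7*(-1) - 6)*(33 + 62) = (-7 - 6)*95 = -13*95 = -1235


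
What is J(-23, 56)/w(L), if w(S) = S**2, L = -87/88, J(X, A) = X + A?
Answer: 85184/2523 ≈ 33.763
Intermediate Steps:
J(X, A) = A + X
L = -87/88 (L = -87*1/88 = -87/88 ≈ -0.98864)
J(-23, 56)/w(L) = (56 - 23)/((-87/88)**2) = 33/(7569/7744) = 33*(7744/7569) = 85184/2523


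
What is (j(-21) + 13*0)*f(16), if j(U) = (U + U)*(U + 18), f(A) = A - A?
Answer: 0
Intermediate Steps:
f(A) = 0
j(U) = 2*U*(18 + U) (j(U) = (2*U)*(18 + U) = 2*U*(18 + U))
(j(-21) + 13*0)*f(16) = (2*(-21)*(18 - 21) + 13*0)*0 = (2*(-21)*(-3) + 0)*0 = (126 + 0)*0 = 126*0 = 0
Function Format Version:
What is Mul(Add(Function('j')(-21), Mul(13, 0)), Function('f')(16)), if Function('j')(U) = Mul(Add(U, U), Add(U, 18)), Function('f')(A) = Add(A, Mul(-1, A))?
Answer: 0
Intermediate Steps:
Function('f')(A) = 0
Function('j')(U) = Mul(2, U, Add(18, U)) (Function('j')(U) = Mul(Mul(2, U), Add(18, U)) = Mul(2, U, Add(18, U)))
Mul(Add(Function('j')(-21), Mul(13, 0)), Function('f')(16)) = Mul(Add(Mul(2, -21, Add(18, -21)), Mul(13, 0)), 0) = Mul(Add(Mul(2, -21, -3), 0), 0) = Mul(Add(126, 0), 0) = Mul(126, 0) = 0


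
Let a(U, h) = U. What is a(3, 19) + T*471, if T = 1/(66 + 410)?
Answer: 1899/476 ≈ 3.9895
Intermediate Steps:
T = 1/476 ≈ 0.0021008
a(3, 19) + T*471 = 3 + (1/476)*471 = 3 + 471/476 = 1899/476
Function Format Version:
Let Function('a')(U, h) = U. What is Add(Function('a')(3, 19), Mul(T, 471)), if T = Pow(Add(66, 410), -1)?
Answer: Rational(1899, 476) ≈ 3.9895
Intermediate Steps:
T = Rational(1, 476) (T = Pow(476, -1) = Rational(1, 476) ≈ 0.0021008)
Add(Function('a')(3, 19), Mul(T, 471)) = Add(3, Mul(Rational(1, 476), 471)) = Add(3, Rational(471, 476)) = Rational(1899, 476)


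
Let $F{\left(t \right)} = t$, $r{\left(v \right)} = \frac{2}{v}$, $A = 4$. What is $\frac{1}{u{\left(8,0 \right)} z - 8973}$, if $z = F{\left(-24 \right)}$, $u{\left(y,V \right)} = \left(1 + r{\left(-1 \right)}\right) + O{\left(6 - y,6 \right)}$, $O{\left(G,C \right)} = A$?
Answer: $- \frac{1}{9045} \approx -0.00011056$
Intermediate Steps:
$O{\left(G,C \right)} = 4$
$u{\left(y,V \right)} = 3$ ($u{\left(y,V \right)} = \left(1 + \frac{2}{-1}\right) + 4 = \left(1 + 2 \left(-1\right)\right) + 4 = \left(1 - 2\right) + 4 = -1 + 4 = 3$)
$z = -24$
$\frac{1}{u{\left(8,0 \right)} z - 8973} = \frac{1}{3 \left(-24\right) - 8973} = \frac{1}{-72 - 8973} = \frac{1}{-9045} = - \frac{1}{9045}$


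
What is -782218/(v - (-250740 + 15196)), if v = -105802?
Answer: -391109/64871 ≈ -6.0290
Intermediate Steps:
-782218/(v - (-250740 + 15196)) = -782218/(-105802 - (-250740 + 15196)) = -782218/(-105802 - 1*(-235544)) = -782218/(-105802 + 235544) = -782218/129742 = -782218*1/129742 = -391109/64871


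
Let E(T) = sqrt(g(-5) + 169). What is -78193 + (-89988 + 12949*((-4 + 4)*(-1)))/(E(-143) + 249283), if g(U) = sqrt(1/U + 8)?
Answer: -78193 - 89988/(249283 + sqrt(169 + sqrt(195)/5)) ≈ -78193.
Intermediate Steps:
g(U) = sqrt(8 + 1/U)
E(T) = sqrt(169 + sqrt(195)/5) (E(T) = sqrt(sqrt(8 + 1/(-5)) + 169) = sqrt(sqrt(8 - 1/5) + 169) = sqrt(sqrt(39/5) + 169) = sqrt(sqrt(195)/5 + 169) = sqrt(169 + sqrt(195)/5))
-78193 + (-89988 + 12949*((-4 + 4)*(-1)))/(E(-143) + 249283) = -78193 + (-89988 + 12949*((-4 + 4)*(-1)))/(sqrt(4225 + 5*sqrt(195))/5 + 249283) = -78193 + (-89988 + 12949*(0*(-1)))/(249283 + sqrt(4225 + 5*sqrt(195))/5) = -78193 + (-89988 + 12949*0)/(249283 + sqrt(4225 + 5*sqrt(195))/5) = -78193 + (-89988 + 0)/(249283 + sqrt(4225 + 5*sqrt(195))/5) = -78193 - 89988/(249283 + sqrt(4225 + 5*sqrt(195))/5)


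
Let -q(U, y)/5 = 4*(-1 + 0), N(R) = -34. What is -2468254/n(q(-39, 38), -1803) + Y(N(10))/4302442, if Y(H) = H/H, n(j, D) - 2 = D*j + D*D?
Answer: -10619516461517/13831279721942 ≈ -0.76779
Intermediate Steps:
q(U, y) = 20 (q(U, y) = -20*(-1 + 0) = -20*(-1) = -5*(-4) = 20)
n(j, D) = 2 + D**2 + D*j (n(j, D) = 2 + (D*j + D*D) = 2 + (D*j + D**2) = 2 + (D**2 + D*j) = 2 + D**2 + D*j)
Y(H) = 1
-2468254/n(q(-39, 38), -1803) + Y(N(10))/4302442 = -2468254/(2 + (-1803)**2 - 1803*20) + 1/4302442 = -2468254/(2 + 3250809 - 36060) + 1*(1/4302442) = -2468254/3214751 + 1/4302442 = -10619516461517/13831279721942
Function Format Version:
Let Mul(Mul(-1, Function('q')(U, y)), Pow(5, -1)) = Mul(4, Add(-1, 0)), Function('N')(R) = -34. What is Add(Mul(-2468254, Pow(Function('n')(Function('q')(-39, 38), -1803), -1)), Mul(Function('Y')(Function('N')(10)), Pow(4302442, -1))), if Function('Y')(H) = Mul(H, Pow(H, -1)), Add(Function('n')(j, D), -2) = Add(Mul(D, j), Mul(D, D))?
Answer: Rational(-10619516461517, 13831279721942) ≈ -0.76779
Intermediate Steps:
Function('q')(U, y) = 20 (Function('q')(U, y) = Mul(-5, Mul(4, Add(-1, 0))) = Mul(-5, Mul(4, -1)) = Mul(-5, -4) = 20)
Function('n')(j, D) = Add(2, Pow(D, 2), Mul(D, j)) (Function('n')(j, D) = Add(2, Add(Mul(D, j), Mul(D, D))) = Add(2, Add(Mul(D, j), Pow(D, 2))) = Add(2, Add(Pow(D, 2), Mul(D, j))) = Add(2, Pow(D, 2), Mul(D, j)))
Function('Y')(H) = 1
Add(Mul(-2468254, Pow(Function('n')(Function('q')(-39, 38), -1803), -1)), Mul(Function('Y')(Function('N')(10)), Pow(4302442, -1))) = Add(Mul(-2468254, Pow(Add(2, Pow(-1803, 2), Mul(-1803, 20)), -1)), Mul(1, Pow(4302442, -1))) = Add(Mul(-2468254, Pow(Add(2, 3250809, -36060), -1)), Mul(1, Rational(1, 4302442))) = Add(Mul(-2468254, Pow(3214751, -1)), Rational(1, 4302442)) = Add(Mul(-2468254, Rational(1, 3214751)), Rational(1, 4302442)) = Add(Rational(-2468254, 3214751), Rational(1, 4302442)) = Rational(-10619516461517, 13831279721942)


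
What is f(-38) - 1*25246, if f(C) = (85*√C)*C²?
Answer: -25246 + 122740*I*√38 ≈ -25246.0 + 7.5662e+5*I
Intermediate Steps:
f(C) = 85*C^(5/2)
f(-38) - 1*25246 = 85*(-38)^(5/2) - 1*25246 = 85*(1444*I*√38) - 25246 = 122740*I*√38 - 25246 = -25246 + 122740*I*√38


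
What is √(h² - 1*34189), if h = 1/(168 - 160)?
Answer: 7*I*√44655/8 ≈ 184.9*I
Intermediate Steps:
h = ⅛ (h = 1/8 = ⅛ ≈ 0.12500)
√(h² - 1*34189) = √((⅛)² - 1*34189) = √(1/64 - 34189) = √(-2188095/64) = 7*I*√44655/8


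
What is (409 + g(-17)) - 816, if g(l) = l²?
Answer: -118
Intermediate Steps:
(409 + g(-17)) - 816 = (409 + (-17)²) - 816 = (409 + 289) - 816 = 698 - 816 = -118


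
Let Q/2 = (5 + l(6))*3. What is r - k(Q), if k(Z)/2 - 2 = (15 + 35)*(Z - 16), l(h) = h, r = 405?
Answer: -4599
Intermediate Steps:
Q = 66 (Q = 2*((5 + 6)*3) = 2*(11*3) = 2*33 = 66)
k(Z) = -1596 + 100*Z (k(Z) = 4 + 2*((15 + 35)*(Z - 16)) = 4 + 2*(50*(-16 + Z)) = 4 + 2*(-800 + 50*Z) = 4 + (-1600 + 100*Z) = -1596 + 100*Z)
r - k(Q) = 405 - (-1596 + 100*66) = 405 - (-1596 + 6600) = 405 - 1*5004 = 405 - 5004 = -4599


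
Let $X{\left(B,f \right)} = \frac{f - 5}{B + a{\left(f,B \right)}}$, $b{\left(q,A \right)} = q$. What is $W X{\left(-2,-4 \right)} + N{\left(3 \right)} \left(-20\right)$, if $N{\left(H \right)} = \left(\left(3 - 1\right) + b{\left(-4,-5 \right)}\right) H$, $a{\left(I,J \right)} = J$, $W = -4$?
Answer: $111$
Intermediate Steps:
$X{\left(B,f \right)} = \frac{-5 + f}{2 B}$ ($X{\left(B,f \right)} = \frac{f - 5}{B + B} = \frac{-5 + f}{2 B}$)
$N{\left(H \right)} = - 2 H$ ($N{\left(H \right)} = \left(\left(3 - 1\right) - 4\right) H = \left(2 - 4\right) H = - 2 H$)
$W X{\left(-2,-4 \right)} + N{\left(3 \right)} \left(-20\right) = - 4 \frac{-5 - 4}{2 \left(-2\right)} + \left(-2\right) 3 \left(-20\right) = - 4 \cdot \frac{1}{2} \left(- \frac{1}{2}\right) \left(-9\right) - -120 = \left(-4\right) \frac{9}{4} + 120 = -9 + 120 = 111$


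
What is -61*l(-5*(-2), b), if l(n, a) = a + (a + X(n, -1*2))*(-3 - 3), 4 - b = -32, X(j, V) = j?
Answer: 14640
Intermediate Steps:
b = 36 (b = 4 - 1*(-32) = 4 + 32 = 36)
l(n, a) = -6*n - 5*a (l(n, a) = a + (a + n)*(-3 - 3) = a + (a + n)*(-6) = a + (-6*a - 6*n) = -6*n - 5*a)
-61*l(-5*(-2), b) = -61*(-(-30)*(-2) - 5*36) = -61*(-6*10 - 180) = -61*(-60 - 180) = -61*(-240) = 14640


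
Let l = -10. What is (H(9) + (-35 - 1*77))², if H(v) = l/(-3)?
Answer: 106276/9 ≈ 11808.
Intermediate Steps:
H(v) = 10/3 (H(v) = -10/(-3) = -10*(-⅓) = 10/3)
(H(9) + (-35 - 1*77))² = (10/3 + (-35 - 1*77))² = (10/3 + (-35 - 77))² = (10/3 - 112)² = (-326/3)² = 106276/9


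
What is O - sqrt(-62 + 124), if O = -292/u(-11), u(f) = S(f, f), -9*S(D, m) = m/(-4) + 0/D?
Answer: 10512/11 - sqrt(62) ≈ 947.76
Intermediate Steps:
S(D, m) = m/36 (S(D, m) = -(m/(-4) + 0/D)/9 = -(m*(-1/4) + 0)/9 = -(-m/4 + 0)/9 = -(-1)*m/36 = m/36)
u(f) = f/36
O = 10512/11 (O = -292/((1/36)*(-11)) = -292/(-11/36) = -292*(-36/11) = 10512/11 ≈ 955.64)
O - sqrt(-62 + 124) = 10512/11 - sqrt(-62 + 124) = 10512/11 - sqrt(62)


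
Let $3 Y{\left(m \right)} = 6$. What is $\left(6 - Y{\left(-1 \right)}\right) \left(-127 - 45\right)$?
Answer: $-688$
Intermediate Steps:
$Y{\left(m \right)} = 2$ ($Y{\left(m \right)} = \frac{1}{3} \cdot 6 = 2$)
$\left(6 - Y{\left(-1 \right)}\right) \left(-127 - 45\right) = \left(6 - 2\right) \left(-127 - 45\right) = \left(6 - 2\right) \left(-172\right) = 4 \left(-172\right) = -688$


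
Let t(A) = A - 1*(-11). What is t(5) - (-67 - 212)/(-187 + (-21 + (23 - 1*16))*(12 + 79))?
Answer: 7699/487 ≈ 15.809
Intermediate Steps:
t(A) = 11 + A (t(A) = A + 11 = 11 + A)
t(5) - (-67 - 212)/(-187 + (-21 + (23 - 1*16))*(12 + 79)) = (11 + 5) - (-67 - 212)/(-187 + (-21 + (23 - 1*16))*(12 + 79)) = 16 - (-279)/(-187 + (-21 + (23 - 16))*91) = 16 - (-279)/(-187 + (-21 + 7)*91) = 16 - (-279)/(-187 - 14*91) = 16 - (-279)/(-187 - 1274) = 16 - (-279)/(-1461) = 16 - (-279)*(-1)/1461 = 16 - 1*93/487 = 16 - 93/487 = 7699/487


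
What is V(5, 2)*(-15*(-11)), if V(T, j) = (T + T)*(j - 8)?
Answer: -9900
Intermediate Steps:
V(T, j) = 2*T*(-8 + j) (V(T, j) = (2*T)*(-8 + j) = 2*T*(-8 + j))
V(5, 2)*(-15*(-11)) = (2*5*(-8 + 2))*(-15*(-11)) = (2*5*(-6))*165 = -60*165 = -9900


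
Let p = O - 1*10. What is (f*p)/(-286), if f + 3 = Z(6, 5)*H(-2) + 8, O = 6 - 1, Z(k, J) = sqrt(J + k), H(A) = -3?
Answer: 25/286 - 15*sqrt(11)/286 ≈ -0.086536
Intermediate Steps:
O = 5
p = -5 (p = 5 - 1*10 = 5 - 10 = -5)
f = 5 - 3*sqrt(11) (f = -3 + (sqrt(5 + 6)*(-3) + 8) = -3 + (sqrt(11)*(-3) + 8) = -3 + (-3*sqrt(11) + 8) = -3 + (8 - 3*sqrt(11)) = 5 - 3*sqrt(11) ≈ -4.9499)
(f*p)/(-286) = ((5 - 3*sqrt(11))*(-5))/(-286) = (-25 + 15*sqrt(11))*(-1/286) = 25/286 - 15*sqrt(11)/286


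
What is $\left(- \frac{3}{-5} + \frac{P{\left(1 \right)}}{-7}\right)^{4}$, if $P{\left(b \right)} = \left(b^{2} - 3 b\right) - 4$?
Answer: $\frac{6765201}{1500625} \approx 4.5083$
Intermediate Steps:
$P{\left(b \right)} = -4 + b^{2} - 3 b$
$\left(- \frac{3}{-5} + \frac{P{\left(1 \right)}}{-7}\right)^{4} = \left(- \frac{3}{-5} + \frac{-4 + 1^{2} - 3}{-7}\right)^{4} = \left(\left(-3\right) \left(- \frac{1}{5}\right) + \left(-4 + 1 - 3\right) \left(- \frac{1}{7}\right)\right)^{4} = \left(\frac{3}{5} - - \frac{6}{7}\right)^{4} = \left(\frac{3}{5} + \frac{6}{7}\right)^{4} = \left(\frac{51}{35}\right)^{4} = \frac{6765201}{1500625}$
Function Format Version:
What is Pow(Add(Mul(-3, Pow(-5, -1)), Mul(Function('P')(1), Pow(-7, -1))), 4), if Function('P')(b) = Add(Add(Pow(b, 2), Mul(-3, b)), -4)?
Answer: Rational(6765201, 1500625) ≈ 4.5083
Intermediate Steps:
Function('P')(b) = Add(-4, Pow(b, 2), Mul(-3, b))
Pow(Add(Mul(-3, Pow(-5, -1)), Mul(Function('P')(1), Pow(-7, -1))), 4) = Pow(Add(Mul(-3, Pow(-5, -1)), Mul(Add(-4, Pow(1, 2), Mul(-3, 1)), Pow(-7, -1))), 4) = Pow(Add(Mul(-3, Rational(-1, 5)), Mul(Add(-4, 1, -3), Rational(-1, 7))), 4) = Pow(Add(Rational(3, 5), Mul(-6, Rational(-1, 7))), 4) = Pow(Add(Rational(3, 5), Rational(6, 7)), 4) = Pow(Rational(51, 35), 4) = Rational(6765201, 1500625)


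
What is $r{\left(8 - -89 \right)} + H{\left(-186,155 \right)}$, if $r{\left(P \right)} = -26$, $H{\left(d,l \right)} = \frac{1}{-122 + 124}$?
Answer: $- \frac{51}{2} \approx -25.5$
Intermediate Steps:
$H{\left(d,l \right)} = \frac{1}{2}$
$r{\left(8 - -89 \right)} + H{\left(-186,155 \right)} = -26 + \frac{1}{2} = - \frac{51}{2}$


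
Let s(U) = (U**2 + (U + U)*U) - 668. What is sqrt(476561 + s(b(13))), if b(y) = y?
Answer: 20*sqrt(1191) ≈ 690.22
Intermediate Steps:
s(U) = -668 + 3*U**2 (s(U) = (U**2 + (2*U)*U) - 668 = (U**2 + 2*U**2) - 668 = 3*U**2 - 668 = -668 + 3*U**2)
sqrt(476561 + s(b(13))) = sqrt(476561 + (-668 + 3*13**2)) = sqrt(476561 + (-668 + 3*169)) = sqrt(476561 + (-668 + 507)) = sqrt(476561 - 161) = sqrt(476400) = 20*sqrt(1191)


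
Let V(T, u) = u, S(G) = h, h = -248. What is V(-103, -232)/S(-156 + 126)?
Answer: 29/31 ≈ 0.93548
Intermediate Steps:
S(G) = -248
V(-103, -232)/S(-156 + 126) = -232/(-248) = -232*(-1/248) = 29/31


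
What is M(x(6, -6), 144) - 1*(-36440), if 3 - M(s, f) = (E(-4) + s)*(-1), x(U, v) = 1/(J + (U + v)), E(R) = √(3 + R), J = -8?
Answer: 291543/8 + I ≈ 36443.0 + 1.0*I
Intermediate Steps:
x(U, v) = 1/(-8 + U + v) (x(U, v) = 1/(-8 + (U + v)) = 1/(-8 + U + v))
M(s, f) = 3 + I + s (M(s, f) = 3 - (√(3 - 4) + s)*(-1) = 3 - (√(-1) + s)*(-1) = 3 - (I + s)*(-1) = 3 - (-I - s) = 3 + (I + s) = 3 + I + s)
M(x(6, -6), 144) - 1*(-36440) = (3 + I + 1/(-8 + 6 - 6)) - 1*(-36440) = (3 + I + 1/(-8)) + 36440 = (3 + I - ⅛) + 36440 = (23/8 + I) + 36440 = 291543/8 + I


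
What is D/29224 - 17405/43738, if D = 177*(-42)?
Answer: -208448003/319549828 ≈ -0.65232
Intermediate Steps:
D = -7434
D/29224 - 17405/43738 = -7434/29224 - 17405/43738 = -7434*1/29224 - 17405*1/43738 = -3717/14612 - 17405/43738 = -208448003/319549828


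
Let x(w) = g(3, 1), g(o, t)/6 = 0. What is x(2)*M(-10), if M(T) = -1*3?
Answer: 0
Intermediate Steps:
g(o, t) = 0 (g(o, t) = 6*0 = 0)
x(w) = 0
M(T) = -3
x(2)*M(-10) = 0*(-3) = 0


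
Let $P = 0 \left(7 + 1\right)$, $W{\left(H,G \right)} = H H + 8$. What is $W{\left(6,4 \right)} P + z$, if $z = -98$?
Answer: $-98$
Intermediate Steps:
$W{\left(H,G \right)} = 8 + H^{2}$ ($W{\left(H,G \right)} = H^{2} + 8 = 8 + H^{2}$)
$P = 0$ ($P = 0 \cdot 8 = 0$)
$W{\left(6,4 \right)} P + z = \left(8 + 6^{2}\right) 0 - 98 = \left(8 + 36\right) 0 - 98 = 44 \cdot 0 - 98 = 0 - 98 = -98$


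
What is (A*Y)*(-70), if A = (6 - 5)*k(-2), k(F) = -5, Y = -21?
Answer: -7350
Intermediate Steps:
A = -5 (A = (6 - 5)*(-5) = 1*(-5) = -5)
(A*Y)*(-70) = -5*(-21)*(-70) = 105*(-70) = -7350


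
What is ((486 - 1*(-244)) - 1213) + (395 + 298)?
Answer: 210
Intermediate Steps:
((486 - 1*(-244)) - 1213) + (395 + 298) = ((486 + 244) - 1213) + 693 = (730 - 1213) + 693 = -483 + 693 = 210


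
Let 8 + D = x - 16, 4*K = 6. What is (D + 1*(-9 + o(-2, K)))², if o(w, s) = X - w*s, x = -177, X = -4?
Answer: 44521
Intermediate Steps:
K = 3/2 (K = (¼)*6 = 3/2 ≈ 1.5000)
D = -201 (D = -8 + (-177 - 16) = -8 - 193 = -201)
o(w, s) = -4 - s*w (o(w, s) = -4 - w*s = -4 - s*w)
(D + 1*(-9 + o(-2, K)))² = (-201 + 1*(-9 + (-4 - 1*3/2*(-2))))² = (-201 + 1*(-9 + (-4 + 3)))² = (-201 + 1*(-9 - 1))² = (-201 + 1*(-10))² = (-201 - 10)² = (-211)² = 44521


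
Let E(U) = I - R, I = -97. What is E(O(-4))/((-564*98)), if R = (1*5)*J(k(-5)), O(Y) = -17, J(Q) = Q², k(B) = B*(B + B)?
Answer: 4199/18424 ≈ 0.22791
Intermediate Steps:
k(B) = 2*B² (k(B) = B*(2*B) = 2*B²)
R = 12500 (R = (1*5)*(2*(-5)²)² = 5*(2*25)² = 5*50² = 5*2500 = 12500)
E(U) = -12597 (E(U) = -97 - 1*12500 = -97 - 12500 = -12597)
E(O(-4))/((-564*98)) = -12597/((-564*98)) = -12597/(-55272) = -12597*(-1/55272) = 4199/18424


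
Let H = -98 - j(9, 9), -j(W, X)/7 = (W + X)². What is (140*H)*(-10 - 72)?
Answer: -24911600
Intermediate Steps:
j(W, X) = -7*(W + X)²
H = 2170 (H = -98 - (-7)*(9 + 9)² = -98 - (-7)*18² = -98 - (-7)*324 = -98 - 1*(-2268) = -98 + 2268 = 2170)
(140*H)*(-10 - 72) = (140*2170)*(-10 - 72) = 303800*(-82) = -24911600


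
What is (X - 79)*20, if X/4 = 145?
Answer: 10020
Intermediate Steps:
X = 580 (X = 4*145 = 580)
(X - 79)*20 = (580 - 79)*20 = 501*20 = 10020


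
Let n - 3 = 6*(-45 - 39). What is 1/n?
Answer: -1/501 ≈ -0.0019960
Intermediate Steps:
n = -501 (n = 3 + 6*(-45 - 39) = 3 + 6*(-84) = 3 - 504 = -501)
1/n = 1/(-501) = -1/501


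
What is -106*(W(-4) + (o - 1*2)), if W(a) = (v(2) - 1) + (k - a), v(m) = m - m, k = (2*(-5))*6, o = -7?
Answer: 6996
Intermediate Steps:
k = -60 (k = -10*6 = -60)
v(m) = 0
W(a) = -61 - a (W(a) = (0 - 1) + (-60 - a) = -1 + (-60 - a) = -61 - a)
-106*(W(-4) + (o - 1*2)) = -106*((-61 - 1*(-4)) + (-7 - 1*2)) = -106*((-61 + 4) + (-7 - 2)) = -106*(-57 - 9) = -106*(-66) = 6996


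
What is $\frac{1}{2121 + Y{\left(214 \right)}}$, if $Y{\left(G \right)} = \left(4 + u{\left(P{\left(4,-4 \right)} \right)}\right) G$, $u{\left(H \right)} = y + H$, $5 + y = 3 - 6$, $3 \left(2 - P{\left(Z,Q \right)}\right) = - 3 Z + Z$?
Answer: $\frac{3}{6791} \approx 0.00044176$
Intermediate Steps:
$P{\left(Z,Q \right)} = 2 + \frac{2 Z}{3}$ ($P{\left(Z,Q \right)} = 2 - \frac{- 3 Z + Z}{3} = 2 - \frac{\left(-2\right) Z}{3} = 2 + \frac{2 Z}{3}$)
$y = -8$ ($y = -5 + \left(3 - 6\right) = -5 - 3 = -8$)
$u{\left(H \right)} = -8 + H$
$Y{\left(G \right)} = \frac{2 G}{3}$ ($Y{\left(G \right)} = \left(4 + \left(-8 + \left(2 + \frac{2}{3} \cdot 4\right)\right)\right) G = \left(4 + \left(-8 + \left(2 + \frac{8}{3}\right)\right)\right) G = \left(4 + \left(-8 + \frac{14}{3}\right)\right) G = \left(4 - \frac{10}{3}\right) G = \frac{2 G}{3}$)
$\frac{1}{2121 + Y{\left(214 \right)}} = \frac{1}{2121 + \frac{2}{3} \cdot 214} = \frac{1}{2121 + \frac{428}{3}} = \frac{1}{\frac{6791}{3}} = \frac{3}{6791}$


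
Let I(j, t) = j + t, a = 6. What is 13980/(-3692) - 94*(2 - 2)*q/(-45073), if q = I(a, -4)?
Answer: -3495/923 ≈ -3.7866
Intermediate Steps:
q = 2 (q = 6 - 4 = 2)
13980/(-3692) - 94*(2 - 2)*q/(-45073) = 13980/(-3692) - 94*(2 - 2)*2/(-45073) = 13980*(-1/3692) - 0*2*(-1/45073) = -3495/923 - 94*0*(-1/45073) = -3495/923 + 0*(-1/45073) = -3495/923 + 0 = -3495/923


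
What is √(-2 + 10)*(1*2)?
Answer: 4*√2 ≈ 5.6569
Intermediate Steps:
√(-2 + 10)*(1*2) = √8*2 = (2*√2)*2 = 4*√2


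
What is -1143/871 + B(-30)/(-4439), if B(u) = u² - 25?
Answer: -5835902/3866369 ≈ -1.5094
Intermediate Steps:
B(u) = -25 + u²
-1143/871 + B(-30)/(-4439) = -1143/871 + (-25 + (-30)²)/(-4439) = -1143*1/871 + (-25 + 900)*(-1/4439) = -1143/871 + 875*(-1/4439) = -1143/871 - 875/4439 = -5835902/3866369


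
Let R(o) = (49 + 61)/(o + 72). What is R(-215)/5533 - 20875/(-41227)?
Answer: 1501105605/2965416883 ≈ 0.50620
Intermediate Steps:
R(o) = 110/(72 + o)
R(-215)/5533 - 20875/(-41227) = (110/(72 - 215))/5533 - 20875/(-41227) = (110/(-143))*(1/5533) - 20875*(-1/41227) = (110*(-1/143))*(1/5533) + 20875/41227 = -10/13*1/5533 + 20875/41227 = -10/71929 + 20875/41227 = 1501105605/2965416883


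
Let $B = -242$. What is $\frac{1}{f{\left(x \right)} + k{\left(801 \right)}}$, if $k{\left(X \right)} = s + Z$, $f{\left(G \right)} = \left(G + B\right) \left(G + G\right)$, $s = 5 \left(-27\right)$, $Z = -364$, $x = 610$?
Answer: $\frac{1}{448461} \approx 2.2298 \cdot 10^{-6}$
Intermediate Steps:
$s = -135$
$f{\left(G \right)} = 2 G \left(-242 + G\right)$ ($f{\left(G \right)} = \left(G - 242\right) \left(G + G\right) = \left(-242 + G\right) 2 G = 2 G \left(-242 + G\right)$)
$k{\left(X \right)} = -499$ ($k{\left(X \right)} = -135 - 364 = -499$)
$\frac{1}{f{\left(x \right)} + k{\left(801 \right)}} = \frac{1}{2 \cdot 610 \left(-242 + 610\right) - 499} = \frac{1}{2 \cdot 610 \cdot 368 - 499} = \frac{1}{448960 - 499} = \frac{1}{448461}$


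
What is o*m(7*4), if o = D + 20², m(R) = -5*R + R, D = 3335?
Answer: -418320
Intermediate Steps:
m(R) = -4*R
o = 3735 (o = 3335 + 20² = 3335 + 400 = 3735)
o*m(7*4) = 3735*(-28*4) = 3735*(-4*28) = 3735*(-112) = -418320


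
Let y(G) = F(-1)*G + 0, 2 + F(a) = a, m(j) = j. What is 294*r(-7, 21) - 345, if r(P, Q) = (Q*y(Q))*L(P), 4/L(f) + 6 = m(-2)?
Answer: 194136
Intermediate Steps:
L(f) = -1/2 (L(f) = 4/(-6 - 2) = 4/(-8) = 4*(-1/8) = -1/2)
F(a) = -2 + a
y(G) = -3*G (y(G) = (-2 - 1)*G + 0 = -3*G + 0 = -3*G)
r(P, Q) = 3*Q**2/2 (r(P, Q) = (Q*(-3*Q))*(-1/2) = -3*Q**2*(-1/2) = 3*Q**2/2)
294*r(-7, 21) - 345 = 294*((3/2)*21**2) - 345 = 294*((3/2)*441) - 345 = 294*(1323/2) - 345 = 194481 - 345 = 194136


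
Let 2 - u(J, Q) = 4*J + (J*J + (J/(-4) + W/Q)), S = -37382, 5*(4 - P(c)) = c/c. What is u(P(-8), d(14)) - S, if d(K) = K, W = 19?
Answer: 26147767/700 ≈ 37354.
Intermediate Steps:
P(c) = 19/5 (P(c) = 4 - c/(5*c) = 4 - 1/5*1 = 4 - 1/5 = 19/5)
u(J, Q) = 2 - J**2 - 19/Q - 15*J/4 (u(J, Q) = 2 - (4*J + (J*J + (J/(-4) + 19/Q))) = 2 - (4*J + (J**2 + (J*(-1/4) + 19/Q))) = 2 - (4*J + (J**2 + (-J/4 + 19/Q))) = 2 - (4*J + (J**2 + (19/Q - J/4))) = 2 - (4*J + (J**2 + 19/Q - J/4)) = 2 - (J**2 + 19/Q + 15*J/4) = 2 + (-J**2 - 19/Q - 15*J/4) = 2 - J**2 - 19/Q - 15*J/4)
u(P(-8), d(14)) - S = (2 - (19/5)**2 - 19/14 - 15/4*19/5) - 1*(-37382) = (2 - 1*361/25 - 19*1/14 - 57/4) + 37382 = (2 - 361/25 - 19/14 - 57/4) + 37382 = -19633/700 + 37382 = 26147767/700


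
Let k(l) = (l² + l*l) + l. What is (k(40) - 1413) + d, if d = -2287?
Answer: -460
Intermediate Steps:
k(l) = l + 2*l² (k(l) = (l² + l²) + l = 2*l² + l = l + 2*l²)
(k(40) - 1413) + d = (40*(1 + 2*40) - 1413) - 2287 = (40*(1 + 80) - 1413) - 2287 = (40*81 - 1413) - 2287 = (3240 - 1413) - 2287 = 1827 - 2287 = -460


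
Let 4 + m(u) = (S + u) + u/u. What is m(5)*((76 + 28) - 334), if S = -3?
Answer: 230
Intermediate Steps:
m(u) = -6 + u (m(u) = -4 + ((-3 + u) + u/u) = -4 + ((-3 + u) + 1) = -4 + (-2 + u) = -6 + u)
m(5)*((76 + 28) - 334) = (-6 + 5)*((76 + 28) - 334) = -(104 - 334) = -1*(-230) = 230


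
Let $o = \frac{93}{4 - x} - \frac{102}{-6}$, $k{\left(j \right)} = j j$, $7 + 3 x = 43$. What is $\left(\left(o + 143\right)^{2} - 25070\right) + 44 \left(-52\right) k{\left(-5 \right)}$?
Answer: $- \frac{3856311}{64} \approx -60255.0$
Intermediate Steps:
$x = 12$ ($x = - \frac{7}{3} + \frac{1}{3} \cdot 43 = - \frac{7}{3} + \frac{43}{3} = 12$)
$k{\left(j \right)} = j^{2}$
$o = \frac{43}{8}$ ($o = \frac{93}{4 - 12} - \frac{102}{-6} = \frac{93}{4 - 12} - -17 = \frac{93}{-8} + 17 = 93 \left(- \frac{1}{8}\right) + 17 = - \frac{93}{8} + 17 = \frac{43}{8} \approx 5.375$)
$\left(\left(o + 143\right)^{2} - 25070\right) + 44 \left(-52\right) k{\left(-5 \right)} = \left(\left(\frac{43}{8} + 143\right)^{2} - 25070\right) + 44 \left(-52\right) \left(-5\right)^{2} = \left(\left(\frac{1187}{8}\right)^{2} - 25070\right) - 57200 = \left(\frac{1408969}{64} - 25070\right) - 57200 = - \frac{195511}{64} - 57200 = - \frac{3856311}{64}$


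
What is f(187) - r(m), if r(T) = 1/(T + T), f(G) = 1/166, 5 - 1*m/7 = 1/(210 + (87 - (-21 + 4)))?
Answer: -15079/1823178 ≈ -0.0082707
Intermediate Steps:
m = 10983/314 (m = 35 - 7/(210 + (87 - (-21 + 4))) = 35 - 7/(210 + (87 - 1*(-17))) = 35 - 7/(210 + (87 + 17)) = 35 - 7/(210 + 104) = 35 - 7/314 = 10983/314 ≈ 34.978)
f(G) = 1/166
r(T) = 1/(2*T)
f(187) - r(m) = 1/166 - 1/(2*10983/314) = 1/166 - 314/(2*10983) = 1/166 - 1*157/10983 = 1/166 - 157/10983 = -15079/1823178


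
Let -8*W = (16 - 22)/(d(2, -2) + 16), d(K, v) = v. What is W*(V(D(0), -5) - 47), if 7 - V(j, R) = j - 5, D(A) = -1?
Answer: -51/28 ≈ -1.8214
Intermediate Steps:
V(j, R) = 12 - j (V(j, R) = 7 - (j - 5) = 7 - (-5 + j) = 7 + (5 - j) = 12 - j)
W = 3/56 (W = -(16 - 22)/(8*(-2 + 16)) = -(-3)/(4*14) = -1/8*(-3/7) = 3/56 ≈ 0.053571)
W*(V(D(0), -5) - 47) = 3*((12 - 1*(-1)) - 47)/56 = 3*((12 + 1) - 47)/56 = 3*(13 - 47)/56 = (3/56)*(-34) = -51/28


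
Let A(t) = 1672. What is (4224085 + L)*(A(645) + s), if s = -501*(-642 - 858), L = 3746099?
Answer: 6002919423648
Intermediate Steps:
s = 751500 (s = -501*(-1500) = 751500)
(4224085 + L)*(A(645) + s) = (4224085 + 3746099)*(1672 + 751500) = 7970184*753172 = 6002919423648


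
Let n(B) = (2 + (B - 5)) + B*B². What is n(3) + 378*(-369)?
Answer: -139455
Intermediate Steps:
n(B) = -3 + B + B³ (n(B) = (2 + (-5 + B)) + B³ = (-3 + B) + B³ = -3 + B + B³)
n(3) + 378*(-369) = (-3 + 3 + 3³) + 378*(-369) = (-3 + 3 + 27) - 139482 = 27 - 139482 = -139455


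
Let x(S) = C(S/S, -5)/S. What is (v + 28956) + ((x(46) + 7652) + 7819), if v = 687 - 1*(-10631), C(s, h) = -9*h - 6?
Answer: 2564309/46 ≈ 55746.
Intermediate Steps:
C(s, h) = -6 - 9*h
v = 11318 (v = 687 + 10631 = 11318)
x(S) = 39/S (x(S) = (-6 - 9*(-5))/S = (-6 + 45)/S = 39/S)
(v + 28956) + ((x(46) + 7652) + 7819) = (11318 + 28956) + ((39/46 + 7652) + 7819) = 40274 + ((39*(1/46) + 7652) + 7819) = 40274 + ((39/46 + 7652) + 7819) = 40274 + (352031/46 + 7819) = 40274 + 711705/46 = 2564309/46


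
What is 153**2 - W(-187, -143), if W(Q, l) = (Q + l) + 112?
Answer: 23627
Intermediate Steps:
W(Q, l) = 112 + Q + l
153**2 - W(-187, -143) = 153**2 - (112 - 187 - 143) = 23409 - 1*(-218) = 23409 + 218 = 23627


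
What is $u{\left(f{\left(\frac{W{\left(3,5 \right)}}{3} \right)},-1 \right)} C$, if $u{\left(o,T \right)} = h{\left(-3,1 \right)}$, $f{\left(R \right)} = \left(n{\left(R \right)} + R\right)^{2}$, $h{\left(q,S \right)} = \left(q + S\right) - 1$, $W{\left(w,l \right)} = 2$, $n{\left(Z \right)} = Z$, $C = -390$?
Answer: $1170$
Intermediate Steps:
$h{\left(q,S \right)} = -1 + S + q$ ($h{\left(q,S \right)} = \left(S + q\right) - 1 = -1 + S + q$)
$f{\left(R \right)} = 4 R^{2}$ ($f{\left(R \right)} = \left(R + R\right)^{2} = \left(2 R\right)^{2} = 4 R^{2}$)
$u{\left(o,T \right)} = -3$ ($u{\left(o,T \right)} = -1 + 1 - 3 = -3$)
$u{\left(f{\left(\frac{W{\left(3,5 \right)}}{3} \right)},-1 \right)} C = \left(-3\right) \left(-390\right) = 1170$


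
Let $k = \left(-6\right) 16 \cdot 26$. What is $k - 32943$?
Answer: $-35439$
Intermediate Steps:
$k = -2496$ ($k = \left(-96\right) 26 = -2496$)
$k - 32943 = -2496 - 32943 = -35439$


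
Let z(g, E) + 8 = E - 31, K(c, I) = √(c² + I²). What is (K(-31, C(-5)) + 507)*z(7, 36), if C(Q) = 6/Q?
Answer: -1521 - 3*√24061/5 ≈ -1614.1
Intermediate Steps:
K(c, I) = √(I² + c²)
z(g, E) = -39 + E (z(g, E) = -8 + (E - 31) = -8 + (-31 + E) = -39 + E)
(K(-31, C(-5)) + 507)*z(7, 36) = (√((6/(-5))² + (-31)²) + 507)*(-39 + 36) = (√((6*(-⅕))² + 961) + 507)*(-3) = (√((-6/5)² + 961) + 507)*(-3) = (√(36/25 + 961) + 507)*(-3) = (√(24061/25) + 507)*(-3) = (√24061/5 + 507)*(-3) = (507 + √24061/5)*(-3) = -1521 - 3*√24061/5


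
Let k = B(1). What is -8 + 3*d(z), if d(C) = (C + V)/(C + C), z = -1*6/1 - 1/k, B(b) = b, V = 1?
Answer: -47/7 ≈ -6.7143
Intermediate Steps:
k = 1
z = -7 (z = -1*6/1 - 1/1 = -6*1 - 1*1 = -6 - 1 = -7)
d(C) = (1 + C)/(2*C) (d(C) = (C + 1)/(C + C) = (1 + C)/((2*C)) = (1 + C)*(1/(2*C)) = (1 + C)/(2*C))
-8 + 3*d(z) = -8 + 3*((1/2)*(1 - 7)/(-7)) = -8 + 3*((1/2)*(-1/7)*(-6)) = -8 + 3*(3/7) = -8 + 9/7 = -47/7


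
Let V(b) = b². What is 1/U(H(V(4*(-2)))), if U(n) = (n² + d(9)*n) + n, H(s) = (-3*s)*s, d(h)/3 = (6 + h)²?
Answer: 1/142688256 ≈ 7.0083e-9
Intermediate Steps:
d(h) = 3*(6 + h)²
H(s) = -3*s²
U(n) = n² + 676*n (U(n) = (n² + (3*(6 + 9)²)*n) + n = (n² + (3*15²)*n) + n = (n² + (3*225)*n) + n = (n² + 675*n) + n = n² + 676*n)
1/U(H(V(4*(-2)))) = 1/((-3*((4*(-2))²)²)*(676 - 3*((4*(-2))²)²)) = 1/((-3*((-8)²)²)*(676 - 3*((-8)²)²)) = 1/((-3*64²)*(676 - 3*64²)) = 1/((-3*4096)*(676 - 3*4096)) = 1/(-12288*(676 - 12288)) = 1/(-12288*(-11612)) = 1/142688256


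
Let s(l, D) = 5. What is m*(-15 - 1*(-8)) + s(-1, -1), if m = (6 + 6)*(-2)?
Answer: 173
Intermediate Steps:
m = -24 (m = 12*(-2) = -24)
m*(-15 - 1*(-8)) + s(-1, -1) = -24*(-15 - 1*(-8)) + 5 = -24*(-15 + 8) + 5 = -24*(-7) + 5 = 168 + 5 = 173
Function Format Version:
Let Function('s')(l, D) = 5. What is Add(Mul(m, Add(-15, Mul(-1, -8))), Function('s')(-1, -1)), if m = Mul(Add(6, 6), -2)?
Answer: 173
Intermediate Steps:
m = -24 (m = Mul(12, -2) = -24)
Add(Mul(m, Add(-15, Mul(-1, -8))), Function('s')(-1, -1)) = Add(Mul(-24, Add(-15, Mul(-1, -8))), 5) = Add(Mul(-24, Add(-15, 8)), 5) = Add(Mul(-24, -7), 5) = Add(168, 5) = 173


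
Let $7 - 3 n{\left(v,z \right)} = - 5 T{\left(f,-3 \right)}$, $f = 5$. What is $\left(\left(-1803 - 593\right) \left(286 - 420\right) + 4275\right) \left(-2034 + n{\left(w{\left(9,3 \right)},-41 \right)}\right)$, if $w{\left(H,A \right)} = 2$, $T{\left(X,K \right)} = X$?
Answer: $- \frac{1974807730}{3} \approx -6.5827 \cdot 10^{8}$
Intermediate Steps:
$n{\left(v,z \right)} = \frac{32}{3}$ ($n{\left(v,z \right)} = \frac{7}{3} - \frac{\left(-5\right) 5}{3} = \frac{7}{3} - - \frac{25}{3} = \frac{7}{3} + \frac{25}{3} = \frac{32}{3}$)
$\left(\left(-1803 - 593\right) \left(286 - 420\right) + 4275\right) \left(-2034 + n{\left(w{\left(9,3 \right)},-41 \right)}\right) = \left(\left(-1803 - 593\right) \left(286 - 420\right) + 4275\right) \left(-2034 + \frac{32}{3}\right) = \left(\left(-2396\right) \left(-134\right) + 4275\right) \left(- \frac{6070}{3}\right) = \left(321064 + 4275\right) \left(- \frac{6070}{3}\right) = 325339 \left(- \frac{6070}{3}\right) = - \frac{1974807730}{3}$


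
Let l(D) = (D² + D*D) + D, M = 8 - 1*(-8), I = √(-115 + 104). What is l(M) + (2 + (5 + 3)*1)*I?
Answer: 528 + 10*I*√11 ≈ 528.0 + 33.166*I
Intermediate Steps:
I = I*√11 (I = √(-11) = I*√11 ≈ 3.3166*I)
M = 16 (M = 8 + 8 = 16)
l(D) = D + 2*D² (l(D) = (D² + D²) + D = 2*D² + D = D + 2*D²)
l(M) + (2 + (5 + 3)*1)*I = 16*(1 + 2*16) + (2 + (5 + 3)*1)*(I*√11) = 16*(1 + 32) + (2 + 8*1)*(I*√11) = 16*33 + (2 + 8)*(I*√11) = 528 + 10*(I*√11) = 528 + 10*I*√11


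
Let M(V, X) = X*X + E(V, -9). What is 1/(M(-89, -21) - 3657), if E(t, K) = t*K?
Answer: -1/2415 ≈ -0.00041408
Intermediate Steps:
E(t, K) = K*t
M(V, X) = X² - 9*V (M(V, X) = X*X - 9*V = X² - 9*V)
1/(M(-89, -21) - 3657) = 1/(((-21)² - 9*(-89)) - 3657) = 1/((441 + 801) - 3657) = 1/(1242 - 3657) = 1/(-2415) = -1/2415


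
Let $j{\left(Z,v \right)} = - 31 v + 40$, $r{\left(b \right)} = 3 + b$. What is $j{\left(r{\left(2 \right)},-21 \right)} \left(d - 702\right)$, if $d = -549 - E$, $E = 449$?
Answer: $-1174700$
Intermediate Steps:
$j{\left(Z,v \right)} = 40 - 31 v$
$d = -998$ ($d = -549 - 449 = -998$)
$j{\left(r{\left(2 \right)},-21 \right)} \left(d - 702\right) = \left(40 - -651\right) \left(-998 - 702\right) = \left(40 + 651\right) \left(-998 - 702\right) = 691 \left(-1700\right) = -1174700$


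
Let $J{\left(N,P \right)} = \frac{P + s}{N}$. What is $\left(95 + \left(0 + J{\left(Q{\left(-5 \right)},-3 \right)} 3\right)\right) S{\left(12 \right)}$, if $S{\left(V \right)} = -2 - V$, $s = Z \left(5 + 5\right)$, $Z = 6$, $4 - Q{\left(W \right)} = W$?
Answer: $-1596$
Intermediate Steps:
$Q{\left(W \right)} = 4 - W$
$s = 60$ ($s = 6 \left(5 + 5\right) = 6 \cdot 10 = 60$)
$J{\left(N,P \right)} = \frac{60 + P}{N}$ ($J{\left(N,P \right)} = \frac{P + 60}{N} = \frac{60 + P}{N}$)
$\left(95 + \left(0 + J{\left(Q{\left(-5 \right)},-3 \right)} 3\right)\right) S{\left(12 \right)} = \left(95 + \left(0 + \frac{60 - 3}{4 - -5} \cdot 3\right)\right) \left(-2 - 12\right) = \left(95 + \left(0 + \frac{1}{4 + 5} \cdot 57 \cdot 3\right)\right) \left(-2 - 12\right) = \left(95 + \left(0 + \frac{1}{9} \cdot 57 \cdot 3\right)\right) \left(-14\right) = \left(95 + \left(0 + \frac{19}{3} \cdot 3\right)\right) \left(-14\right) = \left(95 + \left(0 + 19\right)\right) \left(-14\right) = \left(95 + 19\right) \left(-14\right) = 114 \left(-14\right) = -1596$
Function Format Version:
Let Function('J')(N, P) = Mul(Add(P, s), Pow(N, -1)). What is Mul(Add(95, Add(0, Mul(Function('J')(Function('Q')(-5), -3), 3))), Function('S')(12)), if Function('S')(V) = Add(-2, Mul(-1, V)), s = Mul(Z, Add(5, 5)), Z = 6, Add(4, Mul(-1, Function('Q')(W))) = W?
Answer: -1596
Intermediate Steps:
Function('Q')(W) = Add(4, Mul(-1, W))
s = 60 (s = Mul(6, Add(5, 5)) = Mul(6, 10) = 60)
Function('J')(N, P) = Mul(Pow(N, -1), Add(60, P)) (Function('J')(N, P) = Mul(Add(P, 60), Pow(N, -1)) = Mul(Add(60, P), Pow(N, -1)) = Mul(Pow(N, -1), Add(60, P)))
Mul(Add(95, Add(0, Mul(Function('J')(Function('Q')(-5), -3), 3))), Function('S')(12)) = Mul(Add(95, Add(0, Mul(Mul(Pow(Add(4, Mul(-1, -5)), -1), Add(60, -3)), 3))), Add(-2, Mul(-1, 12))) = Mul(Add(95, Add(0, Mul(Mul(Pow(Add(4, 5), -1), 57), 3))), Add(-2, -12)) = Mul(Add(95, Add(0, Mul(Mul(Pow(9, -1), 57), 3))), -14) = Mul(Add(95, Add(0, Mul(Mul(Rational(1, 9), 57), 3))), -14) = Mul(Add(95, Add(0, Mul(Rational(19, 3), 3))), -14) = Mul(Add(95, Add(0, 19)), -14) = Mul(Add(95, 19), -14) = Mul(114, -14) = -1596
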